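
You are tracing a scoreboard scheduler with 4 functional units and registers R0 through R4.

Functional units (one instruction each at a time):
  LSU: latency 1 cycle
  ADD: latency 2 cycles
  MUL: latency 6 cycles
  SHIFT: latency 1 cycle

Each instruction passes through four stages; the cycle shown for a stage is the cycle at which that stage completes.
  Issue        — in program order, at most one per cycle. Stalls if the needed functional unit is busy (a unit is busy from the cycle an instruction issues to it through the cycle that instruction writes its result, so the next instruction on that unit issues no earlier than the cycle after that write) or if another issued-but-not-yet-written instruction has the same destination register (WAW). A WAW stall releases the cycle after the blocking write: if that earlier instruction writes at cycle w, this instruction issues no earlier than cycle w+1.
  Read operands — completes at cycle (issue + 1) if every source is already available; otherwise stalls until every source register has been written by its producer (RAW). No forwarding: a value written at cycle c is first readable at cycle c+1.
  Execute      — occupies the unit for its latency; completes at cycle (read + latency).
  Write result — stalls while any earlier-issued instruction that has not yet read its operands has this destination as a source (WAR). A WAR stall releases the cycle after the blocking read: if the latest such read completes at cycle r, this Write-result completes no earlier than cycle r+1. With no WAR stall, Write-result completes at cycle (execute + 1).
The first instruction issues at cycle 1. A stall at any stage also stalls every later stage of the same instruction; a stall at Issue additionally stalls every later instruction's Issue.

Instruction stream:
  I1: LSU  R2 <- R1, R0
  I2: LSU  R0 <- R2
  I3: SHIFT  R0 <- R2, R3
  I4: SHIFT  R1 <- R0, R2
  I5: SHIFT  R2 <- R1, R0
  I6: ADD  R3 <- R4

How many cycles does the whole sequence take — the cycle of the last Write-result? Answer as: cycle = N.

t=1  I1→LSU
t=2  I1 RO
t=3  I1 EX
t=4  I1 WR R2
t=5  I2→LSU
t=6  I2 RO
t=7  I2 EX
t=8  I2 WR R0
t=9  I3→SHIFT
t=10  I3 RO
t=11  I3 EX
t=12  I3 WR R0
t=13  I4→SHIFT
t=14  I4 RO
t=15  I4 EX
t=16  I4 WR R1
t=17  I5→SHIFT
t=18  I5 RO; I6→ADD
t=19  I5 EX; I6 RO
t=20  I5 WR R2
t=21  I6 EX
t=22  I6 WR R3

cycle = 22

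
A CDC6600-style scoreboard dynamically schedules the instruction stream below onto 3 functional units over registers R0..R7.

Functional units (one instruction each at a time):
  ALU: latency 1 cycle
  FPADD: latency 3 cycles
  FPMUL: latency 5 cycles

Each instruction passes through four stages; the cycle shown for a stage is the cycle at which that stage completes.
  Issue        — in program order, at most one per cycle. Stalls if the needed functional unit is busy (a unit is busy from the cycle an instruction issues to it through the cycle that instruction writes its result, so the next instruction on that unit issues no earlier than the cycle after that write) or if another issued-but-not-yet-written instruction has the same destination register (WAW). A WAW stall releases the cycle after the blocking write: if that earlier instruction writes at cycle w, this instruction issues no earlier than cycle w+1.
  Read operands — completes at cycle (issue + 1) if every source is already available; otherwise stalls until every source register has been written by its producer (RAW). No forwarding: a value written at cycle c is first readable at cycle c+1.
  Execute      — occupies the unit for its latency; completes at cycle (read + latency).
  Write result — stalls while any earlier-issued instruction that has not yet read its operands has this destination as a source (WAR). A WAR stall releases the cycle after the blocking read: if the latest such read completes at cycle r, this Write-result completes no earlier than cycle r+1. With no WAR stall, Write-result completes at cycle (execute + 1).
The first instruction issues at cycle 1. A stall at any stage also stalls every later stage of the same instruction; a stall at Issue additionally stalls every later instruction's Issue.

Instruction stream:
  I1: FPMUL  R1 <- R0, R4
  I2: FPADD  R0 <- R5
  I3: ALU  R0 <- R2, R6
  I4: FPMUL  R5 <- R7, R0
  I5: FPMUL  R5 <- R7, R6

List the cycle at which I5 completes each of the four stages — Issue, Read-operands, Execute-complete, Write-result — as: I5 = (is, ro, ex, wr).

cycle 1: issue I1 (FPMUL)
cycle 2: I1 read-ops · issue I2 (FPADD)
cycle 3: I2 read-ops
cycle 6: I2 finished on FPADD
cycle 7: I1 finished on FPMUL · I2→R0
cycle 8: I1→R1 · issue I3 (ALU)
cycle 9: I3 read-ops · issue I4 (FPMUL)
cycle 10: I3 finished on ALU
cycle 11: I3→R0
cycle 12: I4 read-ops
cycle 17: I4 finished on FPMUL
cycle 18: I4→R5
cycle 19: issue I5 (FPMUL)
cycle 20: I5 read-ops
cycle 25: I5 finished on FPMUL
cycle 26: I5→R5

I5 = (19, 20, 25, 26)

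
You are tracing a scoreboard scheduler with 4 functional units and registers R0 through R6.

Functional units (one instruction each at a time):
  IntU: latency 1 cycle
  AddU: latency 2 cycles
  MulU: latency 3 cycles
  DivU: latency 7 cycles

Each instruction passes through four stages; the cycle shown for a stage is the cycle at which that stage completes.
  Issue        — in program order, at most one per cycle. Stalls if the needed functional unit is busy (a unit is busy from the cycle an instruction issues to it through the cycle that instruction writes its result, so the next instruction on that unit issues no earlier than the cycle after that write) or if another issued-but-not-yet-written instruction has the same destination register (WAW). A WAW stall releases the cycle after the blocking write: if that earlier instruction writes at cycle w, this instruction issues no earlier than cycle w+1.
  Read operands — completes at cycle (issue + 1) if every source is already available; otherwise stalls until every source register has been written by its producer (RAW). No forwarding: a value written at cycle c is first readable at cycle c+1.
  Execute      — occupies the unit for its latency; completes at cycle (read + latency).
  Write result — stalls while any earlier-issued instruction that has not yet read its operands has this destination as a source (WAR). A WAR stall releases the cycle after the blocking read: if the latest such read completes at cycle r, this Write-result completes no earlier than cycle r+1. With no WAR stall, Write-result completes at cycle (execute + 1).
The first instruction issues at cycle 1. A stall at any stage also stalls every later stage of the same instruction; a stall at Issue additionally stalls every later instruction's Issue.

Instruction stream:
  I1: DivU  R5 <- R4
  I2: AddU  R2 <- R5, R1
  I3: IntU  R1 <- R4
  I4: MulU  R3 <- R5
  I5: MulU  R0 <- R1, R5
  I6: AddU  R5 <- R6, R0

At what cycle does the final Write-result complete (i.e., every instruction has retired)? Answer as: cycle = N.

cycle = 25

[1] issue I1 (DivU)
[2] I1 read-ops, issue I2 (AddU)
[3] issue I3 (IntU)
[4] I3 read-ops, issue I4 (MulU)
[5] I3 finished on IntU
[9] I1 finished on DivU
[10] I1→R5
[11] I2 read-ops, I4 read-ops
[12] I3→R1
[13] I2 finished on AddU
[14] I2→R2, I4 finished on MulU
[15] I4→R3
[16] issue I5 (MulU)
[17] I5 read-ops, issue I6 (AddU)
[20] I5 finished on MulU
[21] I5→R0
[22] I6 read-ops
[24] I6 finished on AddU
[25] I6→R5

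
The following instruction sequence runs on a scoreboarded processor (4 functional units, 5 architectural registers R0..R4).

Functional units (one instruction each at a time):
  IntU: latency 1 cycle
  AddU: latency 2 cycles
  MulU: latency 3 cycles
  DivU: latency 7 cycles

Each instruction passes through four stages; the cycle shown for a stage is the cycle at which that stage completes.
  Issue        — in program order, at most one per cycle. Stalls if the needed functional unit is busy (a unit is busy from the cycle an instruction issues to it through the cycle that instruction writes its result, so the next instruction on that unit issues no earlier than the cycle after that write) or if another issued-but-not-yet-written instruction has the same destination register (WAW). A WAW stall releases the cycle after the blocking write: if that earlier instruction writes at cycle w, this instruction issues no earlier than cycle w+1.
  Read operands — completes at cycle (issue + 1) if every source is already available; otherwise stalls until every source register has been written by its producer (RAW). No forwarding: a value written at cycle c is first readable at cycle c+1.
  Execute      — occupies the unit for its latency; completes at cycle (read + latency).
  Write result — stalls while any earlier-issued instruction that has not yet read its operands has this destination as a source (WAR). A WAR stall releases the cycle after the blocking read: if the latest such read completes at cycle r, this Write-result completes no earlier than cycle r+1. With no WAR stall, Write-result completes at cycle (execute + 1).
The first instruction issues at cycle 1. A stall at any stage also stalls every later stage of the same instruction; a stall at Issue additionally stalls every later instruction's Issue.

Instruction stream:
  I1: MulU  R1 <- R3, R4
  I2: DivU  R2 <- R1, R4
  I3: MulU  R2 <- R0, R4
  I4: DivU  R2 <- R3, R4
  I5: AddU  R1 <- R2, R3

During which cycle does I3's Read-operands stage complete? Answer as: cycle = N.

cycle = 17

t=1  I1→MulU
t=2  I1 RO; I2→DivU
t=5  I1 EX
t=6  I1 WR R1
t=7  I2 RO
t=14  I2 EX
t=15  I2 WR R2
t=16  I3→MulU
t=17  I3 RO
t=20  I3 EX
t=21  I3 WR R2
t=22  I4→DivU
t=23  I4 RO; I5→AddU
t=30  I4 EX
t=31  I4 WR R2
t=32  I5 RO
t=34  I5 EX
t=35  I5 WR R1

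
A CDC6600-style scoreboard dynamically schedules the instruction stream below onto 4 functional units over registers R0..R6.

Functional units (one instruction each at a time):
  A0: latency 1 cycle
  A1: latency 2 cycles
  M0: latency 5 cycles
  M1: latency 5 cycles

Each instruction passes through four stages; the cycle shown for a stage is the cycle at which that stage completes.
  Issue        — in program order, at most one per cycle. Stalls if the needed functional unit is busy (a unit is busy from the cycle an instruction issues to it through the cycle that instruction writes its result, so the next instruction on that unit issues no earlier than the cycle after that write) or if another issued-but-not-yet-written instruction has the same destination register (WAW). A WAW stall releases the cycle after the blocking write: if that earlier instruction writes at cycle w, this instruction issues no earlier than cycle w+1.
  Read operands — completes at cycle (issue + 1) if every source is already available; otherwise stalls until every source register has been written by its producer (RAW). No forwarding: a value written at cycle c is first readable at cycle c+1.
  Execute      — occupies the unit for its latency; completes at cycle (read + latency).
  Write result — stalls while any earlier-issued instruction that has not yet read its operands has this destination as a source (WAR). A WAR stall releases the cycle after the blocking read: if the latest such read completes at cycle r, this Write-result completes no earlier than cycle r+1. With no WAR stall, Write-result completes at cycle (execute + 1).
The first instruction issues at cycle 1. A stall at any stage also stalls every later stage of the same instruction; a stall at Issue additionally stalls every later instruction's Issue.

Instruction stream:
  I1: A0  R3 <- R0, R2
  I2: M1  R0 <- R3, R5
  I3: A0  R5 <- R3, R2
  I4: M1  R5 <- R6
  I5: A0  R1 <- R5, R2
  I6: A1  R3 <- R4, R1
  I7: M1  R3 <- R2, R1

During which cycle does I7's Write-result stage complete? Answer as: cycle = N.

cycle = 34

t=1  I1 dispatched to A0
t=2  I1 operands ready · I2 dispatched to M1
t=3  I1 complete
t=4  R3←I1
t=5  I2 operands ready · I3 dispatched to A0
t=6  I3 operands ready
t=7  I3 complete
t=8  R5←I3
t=10  I2 complete
t=11  R0←I2
t=12  I4 dispatched to M1
t=13  I4 operands ready · I5 dispatched to A0
t=14  I6 dispatched to A1
t=18  I4 complete
t=19  R5←I4
t=20  I5 operands ready
t=21  I5 complete
t=22  R1←I5
t=23  I6 operands ready
t=25  I6 complete
t=26  R3←I6
t=27  I7 dispatched to M1
t=28  I7 operands ready
t=33  I7 complete
t=34  R3←I7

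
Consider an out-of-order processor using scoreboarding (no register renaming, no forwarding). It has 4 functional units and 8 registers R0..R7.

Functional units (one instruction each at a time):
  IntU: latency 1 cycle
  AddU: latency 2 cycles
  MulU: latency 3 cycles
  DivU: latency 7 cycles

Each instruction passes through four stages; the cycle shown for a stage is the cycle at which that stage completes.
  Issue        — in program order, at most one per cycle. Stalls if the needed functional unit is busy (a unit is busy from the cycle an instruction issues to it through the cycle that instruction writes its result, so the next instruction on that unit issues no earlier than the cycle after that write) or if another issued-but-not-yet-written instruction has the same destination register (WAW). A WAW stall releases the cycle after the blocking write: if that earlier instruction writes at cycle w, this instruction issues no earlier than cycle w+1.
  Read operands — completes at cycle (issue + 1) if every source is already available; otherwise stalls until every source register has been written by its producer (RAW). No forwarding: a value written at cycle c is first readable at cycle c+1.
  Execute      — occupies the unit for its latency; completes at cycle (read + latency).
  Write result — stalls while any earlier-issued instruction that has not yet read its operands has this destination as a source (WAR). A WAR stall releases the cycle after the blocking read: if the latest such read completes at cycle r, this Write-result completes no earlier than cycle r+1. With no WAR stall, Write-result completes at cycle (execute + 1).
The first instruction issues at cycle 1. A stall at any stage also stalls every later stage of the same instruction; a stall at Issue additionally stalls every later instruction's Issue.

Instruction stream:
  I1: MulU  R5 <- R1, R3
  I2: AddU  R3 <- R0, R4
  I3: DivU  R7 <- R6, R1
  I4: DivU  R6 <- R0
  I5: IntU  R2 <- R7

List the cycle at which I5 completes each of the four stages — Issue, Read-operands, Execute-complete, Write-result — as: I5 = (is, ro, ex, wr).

I5 = (14, 15, 16, 17)

I1: IS=1 RO=2 EX=5 WR=6
I2: IS=2 RO=3 EX=5 WR=6
I3: IS=3 RO=4 EX=11 WR=12
I4: IS=13 RO=14 EX=21 WR=22  [struct: DivU busy until I3 writes@12]
I5: IS=14 RO=15 EX=16 WR=17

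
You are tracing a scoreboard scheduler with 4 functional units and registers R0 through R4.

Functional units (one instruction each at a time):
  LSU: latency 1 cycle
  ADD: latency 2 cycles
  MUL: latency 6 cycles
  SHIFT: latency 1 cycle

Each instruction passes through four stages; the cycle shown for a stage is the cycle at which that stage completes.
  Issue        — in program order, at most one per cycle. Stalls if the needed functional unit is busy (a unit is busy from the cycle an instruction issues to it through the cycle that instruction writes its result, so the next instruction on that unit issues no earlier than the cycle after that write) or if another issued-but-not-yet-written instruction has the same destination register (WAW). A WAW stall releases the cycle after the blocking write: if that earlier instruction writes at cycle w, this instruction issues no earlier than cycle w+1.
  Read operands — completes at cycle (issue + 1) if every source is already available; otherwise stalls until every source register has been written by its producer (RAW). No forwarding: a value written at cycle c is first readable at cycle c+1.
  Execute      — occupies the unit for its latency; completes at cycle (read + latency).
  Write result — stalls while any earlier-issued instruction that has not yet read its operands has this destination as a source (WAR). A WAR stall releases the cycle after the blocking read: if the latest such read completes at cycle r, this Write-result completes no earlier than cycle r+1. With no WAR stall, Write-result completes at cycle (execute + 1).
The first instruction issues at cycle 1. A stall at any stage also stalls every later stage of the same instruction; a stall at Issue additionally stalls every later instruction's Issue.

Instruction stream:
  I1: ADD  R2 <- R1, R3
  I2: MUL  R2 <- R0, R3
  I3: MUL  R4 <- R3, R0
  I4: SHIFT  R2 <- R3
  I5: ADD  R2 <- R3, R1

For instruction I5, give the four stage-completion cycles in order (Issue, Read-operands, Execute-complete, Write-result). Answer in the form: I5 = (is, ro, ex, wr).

c1: I1 issues→ADD
c2: I1 reads
c4: I1 exec-done
c5: I1 writes R2
c6: I2 issues→MUL
c7: I2 reads
c13: I2 exec-done
c14: I2 writes R2
c15: I3 issues→MUL
c16: I3 reads, I4 issues→SHIFT
c17: I4 reads
c18: I4 exec-done
c19: I4 writes R2
c20: I5 issues→ADD
c21: I5 reads
c22: I3 exec-done
c23: I3 writes R4, I5 exec-done
c24: I5 writes R2

I5 = (20, 21, 23, 24)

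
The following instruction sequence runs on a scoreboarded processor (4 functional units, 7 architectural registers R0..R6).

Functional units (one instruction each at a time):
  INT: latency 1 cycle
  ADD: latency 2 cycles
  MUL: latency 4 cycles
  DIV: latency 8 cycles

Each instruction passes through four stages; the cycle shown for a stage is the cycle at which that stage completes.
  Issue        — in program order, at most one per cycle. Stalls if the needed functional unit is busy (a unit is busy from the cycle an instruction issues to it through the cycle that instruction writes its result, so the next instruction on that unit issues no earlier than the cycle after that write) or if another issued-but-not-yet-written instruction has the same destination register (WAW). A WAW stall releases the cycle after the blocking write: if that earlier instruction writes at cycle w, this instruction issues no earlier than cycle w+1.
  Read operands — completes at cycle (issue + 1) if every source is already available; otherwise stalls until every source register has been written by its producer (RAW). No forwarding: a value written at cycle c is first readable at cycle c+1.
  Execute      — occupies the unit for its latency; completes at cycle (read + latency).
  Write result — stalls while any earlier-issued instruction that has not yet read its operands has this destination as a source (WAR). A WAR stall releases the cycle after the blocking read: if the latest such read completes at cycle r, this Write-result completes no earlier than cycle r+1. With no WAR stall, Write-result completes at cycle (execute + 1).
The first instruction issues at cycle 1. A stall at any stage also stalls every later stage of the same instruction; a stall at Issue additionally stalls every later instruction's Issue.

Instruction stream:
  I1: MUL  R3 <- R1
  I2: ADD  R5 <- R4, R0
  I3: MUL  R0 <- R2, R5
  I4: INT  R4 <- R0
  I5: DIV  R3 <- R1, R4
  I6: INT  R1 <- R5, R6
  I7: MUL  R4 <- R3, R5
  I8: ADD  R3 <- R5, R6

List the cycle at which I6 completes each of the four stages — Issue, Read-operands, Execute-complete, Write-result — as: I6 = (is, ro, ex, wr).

I6 = (18, 19, 20, 21)

[I1] 1/2/6/7
[I2] 2/3/5/6
[I3] 8/9/13/14  (struct: MUL busy until I1 writes@7)
[I4] 9/15/16/17  (RAW R0: wait I3 write@14)
[I5] 10/18/26/27  (RAW R4: wait I4 write@17)
[I6] 18/19/20/21  (struct: INT busy until I4 writes@17)
[I7] 19/28/32/33  (RAW R3: wait I5 write@27)
[I8] 28/29/31/32  (WAW R3: wait I5 write@27)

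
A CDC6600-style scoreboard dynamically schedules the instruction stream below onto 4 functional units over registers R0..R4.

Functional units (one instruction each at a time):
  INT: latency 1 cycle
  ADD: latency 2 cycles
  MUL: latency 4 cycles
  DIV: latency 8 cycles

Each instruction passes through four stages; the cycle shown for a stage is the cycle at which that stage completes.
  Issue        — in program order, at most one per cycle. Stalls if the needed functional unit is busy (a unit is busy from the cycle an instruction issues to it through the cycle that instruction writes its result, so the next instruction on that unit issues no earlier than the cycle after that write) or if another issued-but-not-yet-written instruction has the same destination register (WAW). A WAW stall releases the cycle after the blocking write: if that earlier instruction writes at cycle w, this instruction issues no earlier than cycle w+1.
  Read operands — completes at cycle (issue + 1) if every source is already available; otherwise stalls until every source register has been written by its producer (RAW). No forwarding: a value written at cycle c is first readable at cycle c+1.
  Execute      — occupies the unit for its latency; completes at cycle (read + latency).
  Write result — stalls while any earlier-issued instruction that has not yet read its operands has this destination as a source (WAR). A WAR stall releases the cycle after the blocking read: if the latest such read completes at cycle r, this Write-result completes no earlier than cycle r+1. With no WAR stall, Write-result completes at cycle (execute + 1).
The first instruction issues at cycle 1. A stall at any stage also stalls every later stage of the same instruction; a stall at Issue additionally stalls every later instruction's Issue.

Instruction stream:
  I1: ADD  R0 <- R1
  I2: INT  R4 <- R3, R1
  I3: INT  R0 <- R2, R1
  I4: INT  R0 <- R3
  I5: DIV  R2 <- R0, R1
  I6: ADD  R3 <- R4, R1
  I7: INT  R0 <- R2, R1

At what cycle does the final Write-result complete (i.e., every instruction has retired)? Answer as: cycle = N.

[I1] 1/2/4/5
[I2] 2/3/4/5
[I3] 6/7/8/9  (struct: INT busy until I2 writes@5)
[I4] 10/11/12/13  (struct: INT busy until I3 writes@9)
[I5] 11/14/22/23  (RAW R0: wait I4 write@13)
[I6] 12/13/15/16
[I7] 14/24/25/26  (struct: INT busy until I4 writes@13; RAW R2: wait I5 write@23)

cycle = 26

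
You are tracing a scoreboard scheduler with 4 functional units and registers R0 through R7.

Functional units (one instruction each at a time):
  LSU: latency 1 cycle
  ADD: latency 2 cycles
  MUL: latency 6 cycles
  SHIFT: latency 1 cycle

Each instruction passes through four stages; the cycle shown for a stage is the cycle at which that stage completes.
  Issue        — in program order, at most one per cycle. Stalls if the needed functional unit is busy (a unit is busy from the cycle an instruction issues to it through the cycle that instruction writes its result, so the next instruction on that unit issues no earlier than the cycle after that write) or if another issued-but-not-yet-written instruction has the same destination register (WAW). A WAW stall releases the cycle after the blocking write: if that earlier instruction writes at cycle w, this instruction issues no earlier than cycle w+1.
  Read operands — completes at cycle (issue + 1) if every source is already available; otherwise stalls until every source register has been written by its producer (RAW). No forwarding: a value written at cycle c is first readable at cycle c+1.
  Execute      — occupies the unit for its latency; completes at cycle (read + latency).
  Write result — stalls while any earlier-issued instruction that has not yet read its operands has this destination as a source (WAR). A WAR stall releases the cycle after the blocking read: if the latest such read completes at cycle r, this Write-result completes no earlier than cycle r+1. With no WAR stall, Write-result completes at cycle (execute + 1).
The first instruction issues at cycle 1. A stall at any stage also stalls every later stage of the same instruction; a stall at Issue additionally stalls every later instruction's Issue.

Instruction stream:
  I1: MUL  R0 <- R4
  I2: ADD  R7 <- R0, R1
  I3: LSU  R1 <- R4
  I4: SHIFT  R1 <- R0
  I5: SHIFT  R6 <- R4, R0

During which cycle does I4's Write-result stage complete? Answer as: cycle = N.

cycle = 15

1) issue 1, read 2, done 8, write 9
2) issue 2, read 10, done 12, write 13  <RAW R0: wait I1 write@9>
3) issue 3, read 4, done 5, write 11  <WAR R1: wait I2 read@10>
4) issue 12, read 13, done 14, write 15  <WAW R1: wait I3 write@11>
5) issue 16, read 17, done 18, write 19  <struct: SHIFT busy until I4 writes@15>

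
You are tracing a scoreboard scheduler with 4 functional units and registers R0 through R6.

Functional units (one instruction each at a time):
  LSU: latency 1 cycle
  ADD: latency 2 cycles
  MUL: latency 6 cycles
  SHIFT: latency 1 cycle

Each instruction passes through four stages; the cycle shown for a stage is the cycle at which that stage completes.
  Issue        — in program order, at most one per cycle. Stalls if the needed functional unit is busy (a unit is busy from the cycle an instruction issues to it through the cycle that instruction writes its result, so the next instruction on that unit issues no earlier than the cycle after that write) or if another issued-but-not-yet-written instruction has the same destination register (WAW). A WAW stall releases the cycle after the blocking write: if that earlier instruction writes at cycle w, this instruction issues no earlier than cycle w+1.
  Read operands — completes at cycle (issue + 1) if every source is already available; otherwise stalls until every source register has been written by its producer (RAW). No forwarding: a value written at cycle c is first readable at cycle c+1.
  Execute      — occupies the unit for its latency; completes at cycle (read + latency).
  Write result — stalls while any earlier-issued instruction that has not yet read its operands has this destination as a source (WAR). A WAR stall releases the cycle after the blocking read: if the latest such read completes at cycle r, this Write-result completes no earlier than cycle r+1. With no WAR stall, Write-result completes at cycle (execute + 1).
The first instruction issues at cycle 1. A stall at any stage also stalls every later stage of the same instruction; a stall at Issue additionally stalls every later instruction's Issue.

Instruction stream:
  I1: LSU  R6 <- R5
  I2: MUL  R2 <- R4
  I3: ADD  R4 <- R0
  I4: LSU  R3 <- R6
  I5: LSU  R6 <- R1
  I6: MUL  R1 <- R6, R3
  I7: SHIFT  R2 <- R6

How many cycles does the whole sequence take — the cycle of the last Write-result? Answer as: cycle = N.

cycle = 20

[I1] 1/2/3/4
[I2] 2/3/9/10
[I3] 3/4/6/7
[I4] 5/6/7/8  (struct: LSU busy until I1 writes@4)
[I5] 9/10/11/12  (struct: LSU busy until I4 writes@8)
[I6] 11/13/19/20  (struct: MUL busy until I2 writes@10; RAW R6: wait I5 write@12)
[I7] 12/13/14/15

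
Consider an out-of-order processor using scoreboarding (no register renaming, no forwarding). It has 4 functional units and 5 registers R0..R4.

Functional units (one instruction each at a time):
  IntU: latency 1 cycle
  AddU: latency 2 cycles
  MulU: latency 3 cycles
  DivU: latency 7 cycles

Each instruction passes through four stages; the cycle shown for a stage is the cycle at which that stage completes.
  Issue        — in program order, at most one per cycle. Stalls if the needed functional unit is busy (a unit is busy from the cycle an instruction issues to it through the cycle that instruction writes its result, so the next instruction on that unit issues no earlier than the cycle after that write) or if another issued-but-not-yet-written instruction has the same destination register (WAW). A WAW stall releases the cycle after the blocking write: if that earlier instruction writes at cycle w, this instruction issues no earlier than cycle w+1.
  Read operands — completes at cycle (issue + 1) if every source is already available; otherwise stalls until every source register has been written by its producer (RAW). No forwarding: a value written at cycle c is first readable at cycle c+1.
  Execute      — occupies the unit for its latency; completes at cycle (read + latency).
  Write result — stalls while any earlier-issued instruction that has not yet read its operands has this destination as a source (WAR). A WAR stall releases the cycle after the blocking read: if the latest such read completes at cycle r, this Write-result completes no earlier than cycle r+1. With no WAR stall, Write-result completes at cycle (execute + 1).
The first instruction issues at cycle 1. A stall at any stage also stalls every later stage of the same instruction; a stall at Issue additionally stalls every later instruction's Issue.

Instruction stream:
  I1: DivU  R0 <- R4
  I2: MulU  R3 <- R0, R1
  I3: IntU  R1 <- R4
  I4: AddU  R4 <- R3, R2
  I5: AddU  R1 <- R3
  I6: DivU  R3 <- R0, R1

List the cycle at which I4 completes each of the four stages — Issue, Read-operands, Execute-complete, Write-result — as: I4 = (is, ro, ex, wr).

I4 = (4, 16, 18, 19)

[I1] 1/2/9/10
[I2] 2/11/14/15  (RAW R0: wait I1 write@10)
[I3] 3/4/5/12  (WAR R1: wait I2 read@11)
[I4] 4/16/18/19  (RAW R3: wait I2 write@15)
[I5] 20/21/23/24  (struct: AddU busy until I4 writes@19)
[I6] 21/25/32/33  (RAW R1: wait I5 write@24)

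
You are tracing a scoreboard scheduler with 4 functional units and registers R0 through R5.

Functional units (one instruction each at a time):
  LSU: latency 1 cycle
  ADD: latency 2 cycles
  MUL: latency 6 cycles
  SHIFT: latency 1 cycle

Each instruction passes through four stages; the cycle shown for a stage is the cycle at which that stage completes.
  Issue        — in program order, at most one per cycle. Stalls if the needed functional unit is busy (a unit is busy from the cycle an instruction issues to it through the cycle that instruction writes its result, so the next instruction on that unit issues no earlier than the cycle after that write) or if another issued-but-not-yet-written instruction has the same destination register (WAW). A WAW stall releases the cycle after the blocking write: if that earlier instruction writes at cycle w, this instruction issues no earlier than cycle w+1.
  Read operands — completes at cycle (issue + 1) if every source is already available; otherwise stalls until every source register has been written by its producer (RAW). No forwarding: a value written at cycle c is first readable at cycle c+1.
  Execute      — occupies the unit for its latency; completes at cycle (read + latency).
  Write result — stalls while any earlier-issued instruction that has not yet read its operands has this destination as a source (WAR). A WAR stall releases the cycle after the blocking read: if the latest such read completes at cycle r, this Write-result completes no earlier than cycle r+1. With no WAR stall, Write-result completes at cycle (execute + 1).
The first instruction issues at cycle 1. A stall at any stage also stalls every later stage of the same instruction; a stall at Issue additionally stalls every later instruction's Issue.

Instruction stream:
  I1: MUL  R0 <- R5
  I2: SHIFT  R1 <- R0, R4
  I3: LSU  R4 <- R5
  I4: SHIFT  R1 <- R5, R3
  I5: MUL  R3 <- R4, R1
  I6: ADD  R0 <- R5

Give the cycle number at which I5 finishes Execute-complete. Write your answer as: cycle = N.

cycle = 23

[I1] 1/2/8/9
[I2] 2/10/11/12  (RAW R0: wait I1 write@9)
[I3] 3/4/5/11  (WAR R4: wait I2 read@10)
[I4] 13/14/15/16  (struct: SHIFT busy until I2 writes@12)
[I5] 14/17/23/24  (RAW R1: wait I4 write@16)
[I6] 15/16/18/19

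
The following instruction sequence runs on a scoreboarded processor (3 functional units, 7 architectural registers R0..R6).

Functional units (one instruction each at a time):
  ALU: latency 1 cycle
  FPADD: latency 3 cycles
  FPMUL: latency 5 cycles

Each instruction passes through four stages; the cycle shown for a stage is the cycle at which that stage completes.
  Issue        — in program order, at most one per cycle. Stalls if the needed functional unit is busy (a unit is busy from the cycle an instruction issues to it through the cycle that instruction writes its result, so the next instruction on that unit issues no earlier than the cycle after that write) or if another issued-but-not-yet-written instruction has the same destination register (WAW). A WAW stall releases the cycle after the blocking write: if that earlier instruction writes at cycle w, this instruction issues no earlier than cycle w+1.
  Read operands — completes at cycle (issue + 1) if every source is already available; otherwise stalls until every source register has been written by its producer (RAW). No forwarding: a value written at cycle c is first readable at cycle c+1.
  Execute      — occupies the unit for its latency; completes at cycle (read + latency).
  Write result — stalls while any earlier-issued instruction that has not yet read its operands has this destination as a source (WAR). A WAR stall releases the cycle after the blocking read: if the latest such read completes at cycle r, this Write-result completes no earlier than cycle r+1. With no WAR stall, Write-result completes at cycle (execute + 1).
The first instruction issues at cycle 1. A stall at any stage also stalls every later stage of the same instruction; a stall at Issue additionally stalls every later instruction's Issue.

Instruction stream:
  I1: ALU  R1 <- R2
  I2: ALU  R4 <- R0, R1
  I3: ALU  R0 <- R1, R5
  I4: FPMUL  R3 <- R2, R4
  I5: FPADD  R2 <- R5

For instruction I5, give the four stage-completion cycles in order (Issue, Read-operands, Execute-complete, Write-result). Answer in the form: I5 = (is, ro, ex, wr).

I5 = (11, 12, 15, 16)

I1 -> (1, 2, 3, 4)
I2 -> (5, 6, 7, 8)  // struct: ALU busy until I1 writes@4
I3 -> (9, 10, 11, 12)  // struct: ALU busy until I2 writes@8
I4 -> (10, 11, 16, 17)
I5 -> (11, 12, 15, 16)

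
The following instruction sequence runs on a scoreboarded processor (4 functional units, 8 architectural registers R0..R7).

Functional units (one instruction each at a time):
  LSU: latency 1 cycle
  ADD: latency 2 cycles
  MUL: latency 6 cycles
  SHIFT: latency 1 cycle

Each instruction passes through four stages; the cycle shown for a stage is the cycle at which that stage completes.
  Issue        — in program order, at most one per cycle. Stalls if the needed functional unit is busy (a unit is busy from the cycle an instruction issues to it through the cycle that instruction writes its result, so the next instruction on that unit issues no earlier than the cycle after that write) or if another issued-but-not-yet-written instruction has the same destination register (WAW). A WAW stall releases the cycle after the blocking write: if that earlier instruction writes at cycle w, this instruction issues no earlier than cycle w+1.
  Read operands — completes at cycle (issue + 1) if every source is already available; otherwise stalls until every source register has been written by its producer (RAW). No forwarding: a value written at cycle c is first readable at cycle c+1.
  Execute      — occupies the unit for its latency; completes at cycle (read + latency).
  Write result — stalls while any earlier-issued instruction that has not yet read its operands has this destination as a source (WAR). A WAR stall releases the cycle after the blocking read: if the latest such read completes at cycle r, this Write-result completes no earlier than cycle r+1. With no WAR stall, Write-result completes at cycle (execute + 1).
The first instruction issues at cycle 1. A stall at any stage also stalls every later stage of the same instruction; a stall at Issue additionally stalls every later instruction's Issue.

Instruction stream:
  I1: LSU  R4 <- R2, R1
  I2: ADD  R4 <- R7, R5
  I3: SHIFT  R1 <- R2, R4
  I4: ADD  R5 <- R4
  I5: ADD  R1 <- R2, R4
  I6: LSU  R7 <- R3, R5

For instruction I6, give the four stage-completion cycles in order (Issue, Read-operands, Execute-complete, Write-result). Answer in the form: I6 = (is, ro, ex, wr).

I6 = (16, 17, 18, 19)

t=1  I1 dispatched to LSU
t=2  I1 operands ready
t=3  I1 complete
t=4  R4←I1
t=5  I2 dispatched to ADD
t=6  I2 operands ready, I3 dispatched to SHIFT
t=8  I2 complete
t=9  R4←I2
t=10  I3 operands ready, I4 dispatched to ADD
t=11  I3 complete, I4 operands ready
t=12  R1←I3
t=13  I4 complete
t=14  R5←I4
t=15  I5 dispatched to ADD
t=16  I5 operands ready, I6 dispatched to LSU
t=17  I6 operands ready
t=18  I5 complete, I6 complete
t=19  R1←I5, R7←I6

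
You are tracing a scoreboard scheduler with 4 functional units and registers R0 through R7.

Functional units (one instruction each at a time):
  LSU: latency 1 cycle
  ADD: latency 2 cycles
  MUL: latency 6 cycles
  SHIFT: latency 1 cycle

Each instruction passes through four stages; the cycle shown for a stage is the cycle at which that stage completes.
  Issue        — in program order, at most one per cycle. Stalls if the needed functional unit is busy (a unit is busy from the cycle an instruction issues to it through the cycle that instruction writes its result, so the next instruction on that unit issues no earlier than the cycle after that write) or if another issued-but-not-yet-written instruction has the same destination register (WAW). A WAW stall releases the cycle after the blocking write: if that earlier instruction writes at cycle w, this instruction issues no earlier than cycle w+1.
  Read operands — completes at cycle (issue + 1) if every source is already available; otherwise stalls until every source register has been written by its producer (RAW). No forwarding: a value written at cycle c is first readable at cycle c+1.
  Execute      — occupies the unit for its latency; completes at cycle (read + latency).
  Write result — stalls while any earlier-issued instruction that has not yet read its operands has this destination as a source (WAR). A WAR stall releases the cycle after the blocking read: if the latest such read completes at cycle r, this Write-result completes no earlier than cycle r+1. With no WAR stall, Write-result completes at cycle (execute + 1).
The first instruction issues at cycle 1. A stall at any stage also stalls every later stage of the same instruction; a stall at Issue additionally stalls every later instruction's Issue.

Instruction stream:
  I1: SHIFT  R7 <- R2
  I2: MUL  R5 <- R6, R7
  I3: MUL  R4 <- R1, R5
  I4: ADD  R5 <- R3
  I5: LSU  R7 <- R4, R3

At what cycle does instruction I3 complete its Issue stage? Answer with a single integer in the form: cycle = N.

cycle = 13

[1] I1→SHIFT
[2] I1 RO | I2→MUL
[3] I1 EX
[4] I1 WR R7
[5] I2 RO
[11] I2 EX
[12] I2 WR R5
[13] I3→MUL
[14] I3 RO | I4→ADD
[15] I4 RO | I5→LSU
[17] I4 EX
[18] I4 WR R5
[20] I3 EX
[21] I3 WR R4
[22] I5 RO
[23] I5 EX
[24] I5 WR R7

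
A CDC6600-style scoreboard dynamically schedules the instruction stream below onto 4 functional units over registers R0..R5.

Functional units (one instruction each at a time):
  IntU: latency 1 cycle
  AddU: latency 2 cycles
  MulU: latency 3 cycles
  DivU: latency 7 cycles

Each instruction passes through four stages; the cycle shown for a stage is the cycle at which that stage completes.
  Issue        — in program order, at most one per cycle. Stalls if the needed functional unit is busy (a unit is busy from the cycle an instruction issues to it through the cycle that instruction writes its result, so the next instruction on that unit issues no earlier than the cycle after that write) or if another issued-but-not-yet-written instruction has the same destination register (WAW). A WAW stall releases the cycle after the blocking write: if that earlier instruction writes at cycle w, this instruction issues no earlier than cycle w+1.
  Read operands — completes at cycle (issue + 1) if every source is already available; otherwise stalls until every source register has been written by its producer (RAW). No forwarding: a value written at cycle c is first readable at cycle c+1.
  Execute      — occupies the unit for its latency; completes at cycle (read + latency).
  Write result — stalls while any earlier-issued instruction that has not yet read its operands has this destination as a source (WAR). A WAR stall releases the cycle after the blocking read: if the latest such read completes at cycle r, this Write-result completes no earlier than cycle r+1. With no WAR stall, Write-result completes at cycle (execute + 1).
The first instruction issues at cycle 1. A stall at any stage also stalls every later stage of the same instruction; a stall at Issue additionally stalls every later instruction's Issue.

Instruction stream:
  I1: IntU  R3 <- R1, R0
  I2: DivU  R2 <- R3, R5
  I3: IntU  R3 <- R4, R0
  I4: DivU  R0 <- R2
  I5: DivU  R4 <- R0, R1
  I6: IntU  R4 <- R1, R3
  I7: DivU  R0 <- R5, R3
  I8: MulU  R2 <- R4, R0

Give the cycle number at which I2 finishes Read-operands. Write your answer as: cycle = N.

cycle = 5

[1] I1 issues→IntU
[2] I1 reads; I2 issues→DivU
[3] I1 exec-done
[4] I1 writes R3
[5] I2 reads; I3 issues→IntU
[6] I3 reads
[7] I3 exec-done
[8] I3 writes R3
[12] I2 exec-done
[13] I2 writes R2
[14] I4 issues→DivU
[15] I4 reads
[22] I4 exec-done
[23] I4 writes R0
[24] I5 issues→DivU
[25] I5 reads
[32] I5 exec-done
[33] I5 writes R4
[34] I6 issues→IntU
[35] I6 reads; I7 issues→DivU
[36] I6 exec-done; I7 reads; I8 issues→MulU
[37] I6 writes R4
[43] I7 exec-done
[44] I7 writes R0
[45] I8 reads
[48] I8 exec-done
[49] I8 writes R2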